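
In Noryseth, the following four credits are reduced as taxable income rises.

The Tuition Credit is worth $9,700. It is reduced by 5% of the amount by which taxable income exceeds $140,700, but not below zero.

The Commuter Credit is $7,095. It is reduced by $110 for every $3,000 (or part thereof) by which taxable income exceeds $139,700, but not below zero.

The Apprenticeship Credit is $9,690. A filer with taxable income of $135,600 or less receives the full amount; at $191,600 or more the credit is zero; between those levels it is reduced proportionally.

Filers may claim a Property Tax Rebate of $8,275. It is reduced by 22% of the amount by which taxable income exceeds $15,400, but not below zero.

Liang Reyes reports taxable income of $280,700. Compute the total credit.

$4,625

Tuition Credit: 5% of the $140,000 excess over $140,700 is $7,000; credit = $9,700 − $7,000 = $2,700.
Commuter Credit: income exceeds $139,700 by $141,000, which is 47 full-or-partial $3,000 increments; reduction = 47 × $110 = $5,170, leaving $1,925.
Apprenticeship Credit: $280,700 is at or above $191,600, so the credit is $0.
Property Tax Rebate: 22% of the $265,300 excess over $15,400 is $58,366 ≥ base, so the credit is $0.
Total: $2,700 + $1,925 + $0 + $0 = $4,625.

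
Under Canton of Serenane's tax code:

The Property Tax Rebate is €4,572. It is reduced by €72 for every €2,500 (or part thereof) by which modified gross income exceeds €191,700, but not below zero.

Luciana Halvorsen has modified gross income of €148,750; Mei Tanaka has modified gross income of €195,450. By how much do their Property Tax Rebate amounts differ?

Luciana (€148,750): Property Tax Rebate: €148,750 is at or below the €191,700 threshold, so the full €4,572 applies.
Mei (€195,450): Property Tax Rebate: income exceeds €191,700 by €3,750, which is 2 full-or-partial €2,500 increments; reduction = 2 × €72 = €144, leaving €4,428.
Difference: |€4,572 − €4,428| = €144.

€144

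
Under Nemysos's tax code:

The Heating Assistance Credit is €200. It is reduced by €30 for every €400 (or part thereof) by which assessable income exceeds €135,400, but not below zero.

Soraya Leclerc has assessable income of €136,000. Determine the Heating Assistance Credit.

Heating Assistance Credit: income exceeds €135,400 by €600, which is 2 full-or-partial €400 increments; reduction = 2 × €30 = €60, leaving €140.

€140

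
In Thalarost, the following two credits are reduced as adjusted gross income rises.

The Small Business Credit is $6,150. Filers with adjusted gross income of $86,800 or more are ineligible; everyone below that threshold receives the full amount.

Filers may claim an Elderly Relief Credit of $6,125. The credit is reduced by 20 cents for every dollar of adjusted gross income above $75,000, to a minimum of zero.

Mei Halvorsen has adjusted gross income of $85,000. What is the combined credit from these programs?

Small Business Credit: $85,000 is below the $86,800 cutoff, so the full $6,150 applies.
Elderly Relief Credit: 20% of the $10,000 excess over $75,000 is $2,000; credit = $6,125 − $2,000 = $4,125.
Total: $6,150 + $4,125 = $10,275.

$10,275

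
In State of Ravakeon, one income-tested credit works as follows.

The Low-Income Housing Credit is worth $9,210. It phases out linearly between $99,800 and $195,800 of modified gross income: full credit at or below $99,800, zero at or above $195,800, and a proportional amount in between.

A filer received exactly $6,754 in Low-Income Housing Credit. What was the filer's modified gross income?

$125,400

$6,754 is 6,754/9,210 of the full $9,210, so 2,456/9,210 of the $96,000 range has been used: income = $99,800 + $96,000 × 2,456/9,210 = $125,400.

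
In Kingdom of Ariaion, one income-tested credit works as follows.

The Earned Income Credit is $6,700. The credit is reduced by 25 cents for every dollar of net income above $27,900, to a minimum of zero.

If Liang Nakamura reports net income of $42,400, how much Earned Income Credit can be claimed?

$3,075

Earned Income Credit: 25% of the $14,500 excess over $27,900 is $3,625; credit = $6,700 − $3,625 = $3,075.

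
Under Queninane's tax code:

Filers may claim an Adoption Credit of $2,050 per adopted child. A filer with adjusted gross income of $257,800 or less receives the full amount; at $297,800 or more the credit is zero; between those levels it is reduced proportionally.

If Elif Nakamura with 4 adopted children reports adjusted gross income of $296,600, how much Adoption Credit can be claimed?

$246

Adoption Credit: base = 4 × $2,050 = $8,200. $296,600 is $38,800 into a $40,000 phase-out range, leaving 1,200/40,000 of the credit: $8,200 × 1,200/40,000 = $246.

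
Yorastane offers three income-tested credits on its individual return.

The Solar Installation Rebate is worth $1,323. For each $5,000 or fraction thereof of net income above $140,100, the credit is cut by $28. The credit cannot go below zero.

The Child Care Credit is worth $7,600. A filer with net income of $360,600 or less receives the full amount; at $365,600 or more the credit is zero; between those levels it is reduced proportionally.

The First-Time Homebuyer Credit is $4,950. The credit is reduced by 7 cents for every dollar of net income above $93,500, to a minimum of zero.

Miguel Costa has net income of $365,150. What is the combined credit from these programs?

Solar Installation Rebate: income exceeds $140,100 by $225,050, which is 46 full-or-partial $5,000 increments; reduction = 46 × $28 = $1,288, leaving $35.
Child Care Credit: $365,150 is $4,550 into a $5,000 phase-out range, leaving 450/5,000 of the credit: $7,600 × 450/5,000 = $684.
First-Time Homebuyer Credit: 7% of the $271,650 excess over $93,500 is $19,015.50 ≥ base, so the credit is $0.
Total: $35 + $684 + $0 = $719.

$719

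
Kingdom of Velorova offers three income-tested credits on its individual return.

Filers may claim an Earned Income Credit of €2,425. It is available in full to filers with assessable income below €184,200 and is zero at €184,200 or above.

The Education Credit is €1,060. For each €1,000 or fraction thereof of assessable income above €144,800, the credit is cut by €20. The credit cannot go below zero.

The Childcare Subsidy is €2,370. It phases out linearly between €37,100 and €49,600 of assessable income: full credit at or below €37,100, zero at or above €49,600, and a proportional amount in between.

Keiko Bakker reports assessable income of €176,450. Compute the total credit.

Earned Income Credit: €176,450 is below the €184,200 cutoff, so the full €2,425 applies.
Education Credit: income exceeds €144,800 by €31,650, which is 32 full-or-partial €1,000 increments; reduction = 32 × €20 = €640, leaving €420.
Childcare Subsidy: €176,450 is at or above €49,600, so the credit is €0.
Total: €2,425 + €420 + €0 = €2,845.

€2,845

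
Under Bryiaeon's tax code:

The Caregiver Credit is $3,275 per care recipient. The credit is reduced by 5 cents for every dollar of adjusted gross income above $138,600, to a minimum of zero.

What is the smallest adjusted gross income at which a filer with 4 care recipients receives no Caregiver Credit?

Full credit = 4 × $3,275 = $13,100.
The credit falls by 5% of each dollar above $138,600, so it reaches zero when the excess is $13,100 / 5% = $262,000: income = $138,600 + $262,000 = $400,600.

$400,600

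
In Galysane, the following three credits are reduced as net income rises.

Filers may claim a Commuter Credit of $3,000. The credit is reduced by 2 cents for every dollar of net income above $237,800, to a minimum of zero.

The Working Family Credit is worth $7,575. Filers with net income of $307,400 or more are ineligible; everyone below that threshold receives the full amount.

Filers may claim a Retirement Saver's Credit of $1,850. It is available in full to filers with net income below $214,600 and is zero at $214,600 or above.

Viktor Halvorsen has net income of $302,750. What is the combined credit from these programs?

Commuter Credit: 2% of the $64,950 excess over $237,800 is $1,299; credit = $3,000 − $1,299 = $1,701.
Working Family Credit: $302,750 is below the $307,400 cutoff, so the full $7,575 applies.
Retirement Saver's Credit: $302,750 meets or exceeds the $214,600 cutoff, so the credit is $0.
Total: $1,701 + $7,575 + $0 = $9,276.

$9,276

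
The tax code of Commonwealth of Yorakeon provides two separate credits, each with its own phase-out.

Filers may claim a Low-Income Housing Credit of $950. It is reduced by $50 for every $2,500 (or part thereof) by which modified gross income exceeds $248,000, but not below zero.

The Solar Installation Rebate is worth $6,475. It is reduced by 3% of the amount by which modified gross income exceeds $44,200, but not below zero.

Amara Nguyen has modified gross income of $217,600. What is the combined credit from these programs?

$2,223

Low-Income Housing Credit: $217,600 is at or below the $248,000 threshold, so the full $950 applies.
Solar Installation Rebate: 3% of the $173,400 excess over $44,200 is $5,202; credit = $6,475 − $5,202 = $1,273.
Total: $950 + $1,273 = $2,223.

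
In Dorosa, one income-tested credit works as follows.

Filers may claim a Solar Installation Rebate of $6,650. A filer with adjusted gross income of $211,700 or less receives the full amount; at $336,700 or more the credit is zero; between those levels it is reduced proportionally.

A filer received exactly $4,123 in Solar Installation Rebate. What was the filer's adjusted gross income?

$259,200

$4,123 is 4,123/6,650 of the full $6,650, so 2,527/6,650 of the $125,000 range has been used: income = $211,700 + $125,000 × 2,527/6,650 = $259,200.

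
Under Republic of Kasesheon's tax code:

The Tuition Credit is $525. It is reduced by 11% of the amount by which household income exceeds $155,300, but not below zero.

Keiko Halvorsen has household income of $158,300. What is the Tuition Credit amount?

Tuition Credit: 11% of the $3,000 excess over $155,300 is $330; credit = $525 − $330 = $195.

$195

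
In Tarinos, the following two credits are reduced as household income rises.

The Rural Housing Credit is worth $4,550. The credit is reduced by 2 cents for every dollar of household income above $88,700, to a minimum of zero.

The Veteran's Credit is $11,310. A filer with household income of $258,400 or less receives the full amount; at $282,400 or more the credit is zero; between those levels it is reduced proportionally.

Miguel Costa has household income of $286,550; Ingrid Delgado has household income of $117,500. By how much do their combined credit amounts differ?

Miguel ($286,550): Rural Housing Credit: 2% of the $197,850 excess over $88,700 is $3,957; credit = $4,550 − $3,957 = $593. Veteran's Credit: $286,550 is at or above $282,400, so the credit is $0. total $593 + $0 = $593
Ingrid ($117,500): Rural Housing Credit: 2% of the $28,800 excess over $88,700 is $576; credit = $4,550 − $576 = $3,974. Veteran's Credit: $117,500 is at or below the $258,400 threshold, so the full $11,310 applies. total $3,974 + $11,310 = $15,284
Difference: |$593 − $15,284| = $14,691.

$14,691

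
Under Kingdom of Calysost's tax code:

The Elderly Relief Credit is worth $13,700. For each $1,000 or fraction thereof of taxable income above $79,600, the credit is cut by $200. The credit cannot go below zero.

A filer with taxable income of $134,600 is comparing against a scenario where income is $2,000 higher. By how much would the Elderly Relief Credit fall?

$400

At $134,600 — income exceeds $79,600 by $55,000, which is 55 full-or-partial $1,000 increments; reduction = 55 × $200 = $11,000, leaving $2,700.
At $136,600 — income exceeds $79,600 by $57,000, which is 57 full-or-partial $1,000 increments; reduction = 57 × $200 = $11,400, leaving $2,300.
Lost: $2,700 − $2,300 = $400.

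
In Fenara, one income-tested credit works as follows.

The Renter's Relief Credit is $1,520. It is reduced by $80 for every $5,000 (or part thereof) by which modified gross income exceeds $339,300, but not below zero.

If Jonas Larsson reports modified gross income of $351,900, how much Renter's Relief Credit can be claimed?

Renter's Relief Credit: income exceeds $339,300 by $12,600, which is 3 full-or-partial $5,000 increments; reduction = 3 × $80 = $240, leaving $1,280.

$1,280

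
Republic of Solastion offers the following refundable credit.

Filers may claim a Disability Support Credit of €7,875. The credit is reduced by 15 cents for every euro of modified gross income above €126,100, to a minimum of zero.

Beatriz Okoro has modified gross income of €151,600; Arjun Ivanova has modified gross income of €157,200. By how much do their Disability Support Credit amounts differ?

€840

Beatriz (€151,600): Disability Support Credit: 15% of the €25,500 excess over €126,100 is €3,825; credit = €7,875 − €3,825 = €4,050.
Arjun (€157,200): Disability Support Credit: 15% of the €31,100 excess over €126,100 is €4,665; credit = €7,875 − €4,665 = €3,210.
Difference: |€4,050 − €3,210| = €840.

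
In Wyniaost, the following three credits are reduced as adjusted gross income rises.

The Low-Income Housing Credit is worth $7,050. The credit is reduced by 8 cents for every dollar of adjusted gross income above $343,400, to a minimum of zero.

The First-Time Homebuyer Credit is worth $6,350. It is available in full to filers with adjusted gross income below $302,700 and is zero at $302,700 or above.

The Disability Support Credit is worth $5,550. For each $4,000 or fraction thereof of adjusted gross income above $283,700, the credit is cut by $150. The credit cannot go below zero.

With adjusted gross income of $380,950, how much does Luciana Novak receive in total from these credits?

$5,846

Low-Income Housing Credit: 8% of the $37,550 excess over $343,400 is $3,004; credit = $7,050 − $3,004 = $4,046.
First-Time Homebuyer Credit: $380,950 meets or exceeds the $302,700 cutoff, so the credit is $0.
Disability Support Credit: income exceeds $283,700 by $97,250, which is 25 full-or-partial $4,000 increments; reduction = 25 × $150 = $3,750, leaving $1,800.
Total: $4,046 + $0 + $1,800 = $5,846.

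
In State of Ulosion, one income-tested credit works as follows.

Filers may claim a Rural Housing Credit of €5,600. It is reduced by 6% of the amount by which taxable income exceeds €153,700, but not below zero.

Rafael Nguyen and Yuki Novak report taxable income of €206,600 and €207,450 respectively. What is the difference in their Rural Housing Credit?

€51

Rafael (€206,600): Rural Housing Credit: 6% of the €52,900 excess over €153,700 is €3,174; credit = €5,600 − €3,174 = €2,426.
Yuki (€207,450): Rural Housing Credit: 6% of the €53,750 excess over €153,700 is €3,225; credit = €5,600 − €3,225 = €2,375.
Difference: |€2,426 − €2,375| = €51.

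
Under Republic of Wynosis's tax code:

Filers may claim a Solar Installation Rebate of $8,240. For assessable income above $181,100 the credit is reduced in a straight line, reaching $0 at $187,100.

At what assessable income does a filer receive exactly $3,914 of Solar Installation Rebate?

$184,250

$3,914 is 3,914/8,240 of the full $8,240, so 4,326/8,240 of the $6,000 range has been used: income = $181,100 + $6,000 × 4,326/8,240 = $184,250.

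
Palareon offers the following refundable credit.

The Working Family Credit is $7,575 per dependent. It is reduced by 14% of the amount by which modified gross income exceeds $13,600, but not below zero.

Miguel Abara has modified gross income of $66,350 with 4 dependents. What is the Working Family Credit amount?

Working Family Credit: base = 4 × $7,575 = $30,300. 14% of the $52,750 excess over $13,600 is $7,385; credit = $30,300 − $7,385 = $22,915.

$22,915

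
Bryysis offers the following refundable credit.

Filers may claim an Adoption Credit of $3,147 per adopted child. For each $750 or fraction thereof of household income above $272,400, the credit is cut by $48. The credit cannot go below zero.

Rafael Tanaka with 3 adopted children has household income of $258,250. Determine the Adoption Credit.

Adoption Credit: base = 3 × $3,147 = $9,441. $258,250 is at or below the $272,400 threshold, so the full $9,441 applies.

$9,441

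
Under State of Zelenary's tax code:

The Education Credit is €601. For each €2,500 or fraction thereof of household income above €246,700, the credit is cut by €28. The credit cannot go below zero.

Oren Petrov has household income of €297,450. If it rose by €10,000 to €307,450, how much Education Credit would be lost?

€13

At €297,450 — income exceeds €246,700 by €50,750, which is 21 full-or-partial €2,500 increments; reduction = 21 × €28 = €588, leaving €13.
At €307,450 — income exceeds €246,700 by €60,750 → 25 increments × €28 = €700 ≥ base, so the credit is €0.
Lost: €13 − €0 = €13.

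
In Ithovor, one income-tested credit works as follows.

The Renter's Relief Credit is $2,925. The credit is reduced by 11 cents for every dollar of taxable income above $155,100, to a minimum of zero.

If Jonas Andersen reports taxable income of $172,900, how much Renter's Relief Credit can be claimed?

$967

Renter's Relief Credit: 11% of the $17,800 excess over $155,100 is $1,958; credit = $2,925 − $1,958 = $967.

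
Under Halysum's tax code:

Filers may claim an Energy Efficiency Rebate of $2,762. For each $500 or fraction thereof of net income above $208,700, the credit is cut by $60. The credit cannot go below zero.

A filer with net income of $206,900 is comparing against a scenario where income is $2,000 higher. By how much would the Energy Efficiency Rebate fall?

At $206,900 — $206,900 is at or below the $208,700 threshold, so the full $2,762 applies.
At $208,900 — income exceeds $208,700 by $200, which is 1 full-or-partial $500 increment; reduction = 1 × $60 = $60, leaving $2,702.
Lost: $2,762 − $2,702 = $60.

$60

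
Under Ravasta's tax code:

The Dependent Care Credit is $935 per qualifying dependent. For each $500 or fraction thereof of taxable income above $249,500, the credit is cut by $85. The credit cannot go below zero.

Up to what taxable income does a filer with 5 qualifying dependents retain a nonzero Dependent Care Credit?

Full credit = 5 × $935 = $4,675.
After 54 increments the reduction is 54 × $85 = $4,590, leaving $85; one more increment wipes it out. Increment 54 ends at excess 54 × $500 = $27,000, so the highest qualifying income is $249,500 + $27,000 = $276,500.

$276,500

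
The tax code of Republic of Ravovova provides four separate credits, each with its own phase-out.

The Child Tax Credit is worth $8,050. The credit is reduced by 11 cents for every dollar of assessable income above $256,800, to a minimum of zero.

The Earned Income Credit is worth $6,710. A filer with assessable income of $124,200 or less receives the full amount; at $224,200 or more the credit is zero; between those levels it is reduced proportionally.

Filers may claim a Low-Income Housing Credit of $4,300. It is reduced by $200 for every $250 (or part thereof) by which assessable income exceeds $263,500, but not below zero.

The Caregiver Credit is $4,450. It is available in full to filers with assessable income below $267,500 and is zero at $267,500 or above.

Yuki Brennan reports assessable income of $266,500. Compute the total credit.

Child Tax Credit: 11% of the $9,700 excess over $256,800 is $1,067; credit = $8,050 − $1,067 = $6,983.
Earned Income Credit: $266,500 is at or above $224,200, so the credit is $0.
Low-Income Housing Credit: income exceeds $263,500 by $3,000, which is 12 full-or-partial $250 increments; reduction = 12 × $200 = $2,400, leaving $1,900.
Caregiver Credit: $266,500 is below the $267,500 cutoff, so the full $4,450 applies.
Total: $6,983 + $0 + $1,900 + $4,450 = $13,333.

$13,333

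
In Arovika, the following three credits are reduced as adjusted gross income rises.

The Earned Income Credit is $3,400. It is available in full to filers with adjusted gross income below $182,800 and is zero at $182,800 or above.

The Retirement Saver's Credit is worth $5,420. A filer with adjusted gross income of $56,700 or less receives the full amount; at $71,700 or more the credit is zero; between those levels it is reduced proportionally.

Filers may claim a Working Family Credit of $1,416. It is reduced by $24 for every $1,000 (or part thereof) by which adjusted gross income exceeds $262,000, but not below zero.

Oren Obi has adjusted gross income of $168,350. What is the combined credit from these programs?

$4,816

Earned Income Credit: $168,350 is below the $182,800 cutoff, so the full $3,400 applies.
Retirement Saver's Credit: $168,350 is at or above $71,700, so the credit is $0.
Working Family Credit: $168,350 is at or below the $262,000 threshold, so the full $1,416 applies.
Total: $3,400 + $0 + $1,416 = $4,816.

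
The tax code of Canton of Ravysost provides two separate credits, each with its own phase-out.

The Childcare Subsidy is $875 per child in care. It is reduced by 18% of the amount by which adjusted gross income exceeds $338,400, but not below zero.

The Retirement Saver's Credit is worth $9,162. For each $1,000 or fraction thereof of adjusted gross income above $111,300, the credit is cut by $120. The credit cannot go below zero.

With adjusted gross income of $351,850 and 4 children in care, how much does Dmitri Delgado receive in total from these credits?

$1,079

Childcare Subsidy: base = 4 × $875 = $3,500. 18% of the $13,450 excess over $338,400 is $2,421; credit = $3,500 − $2,421 = $1,079.
Retirement Saver's Credit: income exceeds $111,300 by $240,550 → 241 increments × $120 = $28,920 ≥ base, so the credit is $0.
Total: $1,079 + $0 = $1,079.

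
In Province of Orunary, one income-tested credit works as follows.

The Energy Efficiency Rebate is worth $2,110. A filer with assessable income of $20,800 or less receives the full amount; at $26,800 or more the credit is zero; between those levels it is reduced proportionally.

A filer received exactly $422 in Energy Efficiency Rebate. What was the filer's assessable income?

$422 is 422/2,110 of the full $2,110, so 1,688/2,110 of the $6,000 range has been used: income = $20,800 + $6,000 × 1,688/2,110 = $25,600.

$25,600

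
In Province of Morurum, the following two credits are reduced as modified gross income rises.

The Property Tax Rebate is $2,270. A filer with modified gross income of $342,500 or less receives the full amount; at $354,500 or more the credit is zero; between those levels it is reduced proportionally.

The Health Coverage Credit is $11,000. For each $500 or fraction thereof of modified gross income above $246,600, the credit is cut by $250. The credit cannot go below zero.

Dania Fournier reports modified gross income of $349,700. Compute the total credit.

Property Tax Rebate: $349,700 is $7,200 into a $12,000 phase-out range, leaving 4,800/12,000 of the credit: $2,270 × 4,800/12,000 = $908.
Health Coverage Credit: income exceeds $246,600 by $103,100 → 207 increments × $250 = $51,750 ≥ base, so the credit is $0.
Total: $908 + $0 = $908.

$908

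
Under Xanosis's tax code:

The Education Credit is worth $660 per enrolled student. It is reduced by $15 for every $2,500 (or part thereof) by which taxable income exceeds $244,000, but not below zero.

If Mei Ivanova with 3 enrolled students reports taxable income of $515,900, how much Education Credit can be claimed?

Education Credit: base = 3 × $660 = $1,980. income exceeds $244,000 by $271,900, which is 109 full-or-partial $2,500 increments; reduction = 109 × $15 = $1,635, leaving $345.

$345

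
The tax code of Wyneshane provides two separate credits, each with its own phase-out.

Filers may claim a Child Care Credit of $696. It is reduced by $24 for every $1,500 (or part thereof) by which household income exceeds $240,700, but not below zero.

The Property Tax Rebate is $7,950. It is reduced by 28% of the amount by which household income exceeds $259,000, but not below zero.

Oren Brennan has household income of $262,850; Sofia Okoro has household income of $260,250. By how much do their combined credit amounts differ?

$752

Oren ($262,850): Child Care Credit: income exceeds $240,700 by $22,150, which is 15 full-or-partial $1,500 increments; reduction = 15 × $24 = $360, leaving $336. Property Tax Rebate: 28% of the $3,850 excess over $259,000 is $1,078; credit = $7,950 − $1,078 = $6,872. total $336 + $6,872 = $7,208
Sofia ($260,250): Child Care Credit: income exceeds $240,700 by $19,550, which is 14 full-or-partial $1,500 increments; reduction = 14 × $24 = $336, leaving $360. Property Tax Rebate: 28% of the $1,250 excess over $259,000 is $350; credit = $7,950 − $350 = $7,600. total $360 + $7,600 = $7,960
Difference: |$7,208 − $7,960| = $752.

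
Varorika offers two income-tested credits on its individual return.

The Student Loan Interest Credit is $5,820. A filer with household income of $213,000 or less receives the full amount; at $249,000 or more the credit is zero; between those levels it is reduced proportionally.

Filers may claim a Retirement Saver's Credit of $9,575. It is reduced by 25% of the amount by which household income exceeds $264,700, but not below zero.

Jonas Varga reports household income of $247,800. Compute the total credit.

$9,769

Student Loan Interest Credit: $247,800 is $34,800 into a $36,000 phase-out range, leaving 1,200/36,000 of the credit: $5,820 × 1,200/36,000 = $194.
Retirement Saver's Credit: $247,800 is at or below the $264,700 threshold, so the full $9,575 applies.
Total: $194 + $9,575 = $9,769.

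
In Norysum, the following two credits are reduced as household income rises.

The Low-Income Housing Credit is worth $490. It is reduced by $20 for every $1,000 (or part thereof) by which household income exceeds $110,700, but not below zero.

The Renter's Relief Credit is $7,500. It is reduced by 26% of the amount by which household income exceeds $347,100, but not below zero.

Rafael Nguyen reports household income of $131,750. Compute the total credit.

$7,550

Low-Income Housing Credit: income exceeds $110,700 by $21,050, which is 22 full-or-partial $1,000 increments; reduction = 22 × $20 = $440, leaving $50.
Renter's Relief Credit: $131,750 is at or below the $347,100 threshold, so the full $7,500 applies.
Total: $50 + $7,500 = $7,550.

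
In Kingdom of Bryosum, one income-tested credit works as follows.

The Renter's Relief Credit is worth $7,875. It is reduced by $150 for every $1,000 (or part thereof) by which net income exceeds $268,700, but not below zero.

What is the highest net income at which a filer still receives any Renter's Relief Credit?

$320,700

After 52 increments the reduction is 52 × $150 = $7,800, leaving $75; one more increment wipes it out. Increment 52 ends at excess 52 × $1,000 = $52,000, so the highest qualifying income is $268,700 + $52,000 = $320,700.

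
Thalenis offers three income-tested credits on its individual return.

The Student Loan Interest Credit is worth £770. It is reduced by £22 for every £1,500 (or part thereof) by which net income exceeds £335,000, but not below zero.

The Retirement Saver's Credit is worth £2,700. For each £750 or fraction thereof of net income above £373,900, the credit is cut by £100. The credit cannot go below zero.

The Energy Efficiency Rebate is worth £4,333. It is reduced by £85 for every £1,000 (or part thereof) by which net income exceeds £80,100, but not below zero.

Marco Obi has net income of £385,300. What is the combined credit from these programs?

£1,122

Student Loan Interest Credit: income exceeds £335,000 by £50,300, which is 34 full-or-partial £1,500 increments; reduction = 34 × £22 = £748, leaving £22.
Retirement Saver's Credit: income exceeds £373,900 by £11,400, which is 16 full-or-partial £750 increments; reduction = 16 × £100 = £1,600, leaving £1,100.
Energy Efficiency Rebate: income exceeds £80,100 by £305,200 → 306 increments × £85 = £26,010 ≥ base, so the credit is £0.
Total: £22 + £1,100 + £0 = £1,122.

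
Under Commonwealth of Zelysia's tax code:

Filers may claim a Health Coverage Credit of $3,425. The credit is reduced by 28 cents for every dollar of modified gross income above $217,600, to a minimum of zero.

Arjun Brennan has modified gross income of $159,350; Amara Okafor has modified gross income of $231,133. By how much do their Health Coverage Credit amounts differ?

Arjun ($159,350): Health Coverage Credit: $159,350 is at or below the $217,600 threshold, so the full $3,425 applies.
Amara ($231,133): Health Coverage Credit: 28% of the $13,533 excess over $217,600 is $3,789.24 ≥ base, so the credit is $0.
Difference: |$3,425 − $0| = $3,425.

$3,425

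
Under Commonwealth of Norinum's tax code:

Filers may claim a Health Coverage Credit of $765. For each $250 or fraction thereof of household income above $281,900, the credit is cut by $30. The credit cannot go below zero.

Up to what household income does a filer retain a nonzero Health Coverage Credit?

After 25 increments the reduction is 25 × $30 = $750, leaving $15; one more increment wipes it out. Increment 25 ends at excess 25 × $250 = $6,250, so the highest qualifying income is $281,900 + $6,250 = $288,150.

$288,150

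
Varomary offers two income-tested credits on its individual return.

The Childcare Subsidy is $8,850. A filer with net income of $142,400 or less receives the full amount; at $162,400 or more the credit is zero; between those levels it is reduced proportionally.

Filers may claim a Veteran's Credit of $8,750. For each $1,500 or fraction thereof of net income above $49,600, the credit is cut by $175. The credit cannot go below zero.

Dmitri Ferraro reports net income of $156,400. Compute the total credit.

Childcare Subsidy: $156,400 is $14,000 into a $20,000 phase-out range, leaving 6,000/20,000 of the credit: $8,850 × 6,000/20,000 = $2,655.
Veteran's Credit: income exceeds $49,600 by $106,800 → 72 increments × $175 = $12,600 ≥ base, so the credit is $0.
Total: $2,655 + $0 = $2,655.

$2,655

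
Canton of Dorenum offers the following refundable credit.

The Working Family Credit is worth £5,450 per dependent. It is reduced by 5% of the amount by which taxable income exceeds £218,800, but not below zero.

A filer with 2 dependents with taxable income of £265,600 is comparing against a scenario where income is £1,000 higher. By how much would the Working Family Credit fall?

£50

At £265,600 — base = 2 × £5,450 = £10,900. 5% of the £46,800 excess over £218,800 is £2,340; credit = £10,900 − £2,340 = £8,560.
At £266,600 — base = 2 × £5,450 = £10,900. 5% of the £47,800 excess over £218,800 is £2,390; credit = £10,900 − £2,390 = £8,510.
Lost: £8,560 − £8,510 = £50.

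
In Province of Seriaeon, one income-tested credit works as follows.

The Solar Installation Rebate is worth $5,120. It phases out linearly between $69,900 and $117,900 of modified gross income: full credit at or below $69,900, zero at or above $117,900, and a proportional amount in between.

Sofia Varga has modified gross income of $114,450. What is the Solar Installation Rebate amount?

Solar Installation Rebate: $114,450 is $44,550 into a $48,000 phase-out range, leaving 3,450/48,000 of the credit: $5,120 × 3,450/48,000 = $368.

$368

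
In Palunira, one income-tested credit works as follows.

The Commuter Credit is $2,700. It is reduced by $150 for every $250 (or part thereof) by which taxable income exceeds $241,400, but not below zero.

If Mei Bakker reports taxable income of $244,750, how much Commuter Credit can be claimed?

$600

Commuter Credit: income exceeds $241,400 by $3,350, which is 14 full-or-partial $250 increments; reduction = 14 × $150 = $2,100, leaving $600.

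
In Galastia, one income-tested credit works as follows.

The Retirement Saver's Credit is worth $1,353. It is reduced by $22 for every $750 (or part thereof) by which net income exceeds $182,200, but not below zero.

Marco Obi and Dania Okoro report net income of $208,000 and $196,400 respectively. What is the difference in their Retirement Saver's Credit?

$352

Marco ($208,000): Retirement Saver's Credit: income exceeds $182,200 by $25,800, which is 35 full-or-partial $750 increments; reduction = 35 × $22 = $770, leaving $583.
Dania ($196,400): Retirement Saver's Credit: income exceeds $182,200 by $14,200, which is 19 full-or-partial $750 increments; reduction = 19 × $22 = $418, leaving $935.
Difference: |$583 − $935| = $352.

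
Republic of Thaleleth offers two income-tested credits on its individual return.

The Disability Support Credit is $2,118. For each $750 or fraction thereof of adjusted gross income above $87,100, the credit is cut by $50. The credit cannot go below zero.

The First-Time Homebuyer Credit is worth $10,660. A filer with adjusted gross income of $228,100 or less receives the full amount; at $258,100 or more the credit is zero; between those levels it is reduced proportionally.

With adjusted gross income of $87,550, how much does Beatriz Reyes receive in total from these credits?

Disability Support Credit: income exceeds $87,100 by $450, which is 1 full-or-partial $750 increment; reduction = 1 × $50 = $50, leaving $2,068.
First-Time Homebuyer Credit: $87,550 is at or below the $228,100 threshold, so the full $10,660 applies.
Total: $2,068 + $10,660 = $12,728.

$12,728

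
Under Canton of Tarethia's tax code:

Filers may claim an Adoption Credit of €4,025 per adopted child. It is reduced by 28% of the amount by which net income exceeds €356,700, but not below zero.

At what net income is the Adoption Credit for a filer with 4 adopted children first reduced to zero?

Full credit = 4 × €4,025 = €16,100.
The credit falls by 28% of each euro above €356,700, so it reaches zero when the excess is €16,100 / 28% = €57,500: income = €356,700 + €57,500 = €414,200.

€414,200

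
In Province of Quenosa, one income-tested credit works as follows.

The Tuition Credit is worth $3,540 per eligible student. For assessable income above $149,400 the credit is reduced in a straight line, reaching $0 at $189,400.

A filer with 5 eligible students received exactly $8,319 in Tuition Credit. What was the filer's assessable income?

Full credit = 5 × $3,540 = $17,700.
$8,319 is 8,319/17,700 of the full $17,700, so 9,381/17,700 of the $40,000 range has been used: income = $149,400 + $40,000 × 9,381/17,700 = $170,600.

$170,600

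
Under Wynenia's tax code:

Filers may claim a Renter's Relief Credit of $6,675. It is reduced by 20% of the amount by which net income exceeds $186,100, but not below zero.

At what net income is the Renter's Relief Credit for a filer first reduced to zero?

The credit falls by 20% of each dollar above $186,100, so it reaches zero when the excess is $6,675 / 20% = $33,375: income = $186,100 + $33,375 = $219,475.

$219,475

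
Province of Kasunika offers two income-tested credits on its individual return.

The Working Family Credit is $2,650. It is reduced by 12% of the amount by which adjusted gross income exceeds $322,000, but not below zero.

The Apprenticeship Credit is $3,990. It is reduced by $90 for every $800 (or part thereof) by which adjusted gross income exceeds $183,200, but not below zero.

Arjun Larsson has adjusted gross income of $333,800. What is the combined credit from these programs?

$1,234

Working Family Credit: 12% of the $11,800 excess over $322,000 is $1,416; credit = $2,650 − $1,416 = $1,234.
Apprenticeship Credit: income exceeds $183,200 by $150,600 → 189 increments × $90 = $17,010 ≥ base, so the credit is $0.
Total: $1,234 + $0 = $1,234.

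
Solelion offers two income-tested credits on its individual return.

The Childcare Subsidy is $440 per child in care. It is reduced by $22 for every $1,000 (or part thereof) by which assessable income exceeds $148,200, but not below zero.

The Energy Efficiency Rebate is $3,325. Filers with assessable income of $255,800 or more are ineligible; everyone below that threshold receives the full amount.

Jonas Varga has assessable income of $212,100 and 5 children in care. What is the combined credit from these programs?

$4,117

Childcare Subsidy: base = 5 × $440 = $2,200. income exceeds $148,200 by $63,900, which is 64 full-or-partial $1,000 increments; reduction = 64 × $22 = $1,408, leaving $792.
Energy Efficiency Rebate: $212,100 is below the $255,800 cutoff, so the full $3,325 applies.
Total: $792 + $3,325 = $4,117.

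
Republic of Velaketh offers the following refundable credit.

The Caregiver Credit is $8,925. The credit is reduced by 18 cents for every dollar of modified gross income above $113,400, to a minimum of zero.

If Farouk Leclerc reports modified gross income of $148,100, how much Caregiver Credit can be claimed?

Caregiver Credit: 18% of the $34,700 excess over $113,400 is $6,246; credit = $8,925 − $6,246 = $2,679.

$2,679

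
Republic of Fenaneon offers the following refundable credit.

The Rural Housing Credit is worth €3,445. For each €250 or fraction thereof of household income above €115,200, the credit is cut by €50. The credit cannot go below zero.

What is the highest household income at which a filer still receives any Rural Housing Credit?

After 68 increments the reduction is 68 × €50 = €3,400, leaving €45; one more increment wipes it out. Increment 68 ends at excess 68 × €250 = €17,000, so the highest qualifying income is €115,200 + €17,000 = €132,200.

€132,200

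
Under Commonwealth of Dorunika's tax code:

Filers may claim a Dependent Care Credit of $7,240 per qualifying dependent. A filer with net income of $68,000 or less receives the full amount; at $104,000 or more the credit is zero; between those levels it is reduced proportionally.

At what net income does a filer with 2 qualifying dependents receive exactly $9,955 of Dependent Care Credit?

$79,250

Full credit = 2 × $7,240 = $14,480.
$9,955 is 9,955/14,480 of the full $14,480, so 4,525/14,480 of the $36,000 range has been used: income = $68,000 + $36,000 × 4,525/14,480 = $79,250.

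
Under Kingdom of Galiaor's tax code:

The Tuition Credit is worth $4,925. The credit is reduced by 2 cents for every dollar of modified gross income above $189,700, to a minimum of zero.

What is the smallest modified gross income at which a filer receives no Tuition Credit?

$435,950

The credit falls by 2% of each dollar above $189,700, so it reaches zero when the excess is $4,925 / 2% = $246,250: income = $189,700 + $246,250 = $435,950.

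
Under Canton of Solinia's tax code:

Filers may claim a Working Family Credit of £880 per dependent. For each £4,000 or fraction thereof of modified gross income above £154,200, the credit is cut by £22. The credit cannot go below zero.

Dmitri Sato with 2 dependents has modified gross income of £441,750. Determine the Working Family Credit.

£176

Working Family Credit: base = 2 × £880 = £1,760. income exceeds £154,200 by £287,550, which is 72 full-or-partial £4,000 increments; reduction = 72 × £22 = £1,584, leaving £176.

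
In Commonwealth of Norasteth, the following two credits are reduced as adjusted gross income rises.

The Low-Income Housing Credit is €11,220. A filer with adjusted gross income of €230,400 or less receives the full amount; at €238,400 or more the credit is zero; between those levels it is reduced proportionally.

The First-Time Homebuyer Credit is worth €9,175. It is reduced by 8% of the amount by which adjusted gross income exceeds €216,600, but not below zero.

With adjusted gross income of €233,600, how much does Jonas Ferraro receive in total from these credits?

€14,547

Low-Income Housing Credit: €233,600 is €3,200 into a €8,000 phase-out range, leaving 4,800/8,000 of the credit: €11,220 × 4,800/8,000 = €6,732.
First-Time Homebuyer Credit: 8% of the €17,000 excess over €216,600 is €1,360; credit = €9,175 − €1,360 = €7,815.
Total: €6,732 + €7,815 = €14,547.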